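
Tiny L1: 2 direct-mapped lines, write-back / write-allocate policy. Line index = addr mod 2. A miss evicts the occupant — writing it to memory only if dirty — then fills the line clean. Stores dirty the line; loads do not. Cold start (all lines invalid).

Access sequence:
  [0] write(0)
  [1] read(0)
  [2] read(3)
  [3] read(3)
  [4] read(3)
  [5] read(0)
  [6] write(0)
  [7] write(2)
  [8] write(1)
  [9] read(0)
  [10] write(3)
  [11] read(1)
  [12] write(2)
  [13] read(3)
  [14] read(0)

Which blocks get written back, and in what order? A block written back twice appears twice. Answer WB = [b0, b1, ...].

WB = [0, 2, 1, 3, 2]

0: W B0 → L0 miss [D]
1: R B0 → L0 hit [D]
2: R B3 → L1 miss [-]
3: R B3 → L1 hit [-]
4: R B3 → L1 hit [-]
5: R B0 → L0 hit [D]
6: W B0 → L0 hit [D]
7: W B2 → L0 miss wb→B0 [D]
8: W B1 → L1 miss [D]
9: R B0 → L0 miss wb→B2 [-]
10: W B3 → L1 miss wb→B1 [D]
11: R B1 → L1 miss wb→B3 [-]
12: W B2 → L0 miss [D]
13: R B3 → L1 miss [-]
14: R B0 → L0 miss wb→B2 [-]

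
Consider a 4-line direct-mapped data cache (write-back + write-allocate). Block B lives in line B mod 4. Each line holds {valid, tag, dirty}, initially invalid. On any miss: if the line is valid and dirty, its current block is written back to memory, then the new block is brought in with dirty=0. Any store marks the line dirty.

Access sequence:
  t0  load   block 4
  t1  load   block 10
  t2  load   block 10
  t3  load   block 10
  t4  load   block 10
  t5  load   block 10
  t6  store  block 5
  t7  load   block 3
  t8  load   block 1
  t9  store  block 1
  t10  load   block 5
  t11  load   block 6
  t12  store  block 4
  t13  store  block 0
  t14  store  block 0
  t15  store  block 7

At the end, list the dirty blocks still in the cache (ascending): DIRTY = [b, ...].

DIRTY = [0, 7]

0: R B4 → L0 miss [-]
1: R B10 → L2 miss [-]
2: R B10 → L2 hit [-]
3: R B10 → L2 hit [-]
4: R B10 → L2 hit [-]
5: R B10 → L2 hit [-]
6: W B5 → L1 miss [D]
7: R B3 → L3 miss [-]
8: R B1 → L1 miss wb→B5 [-]
9: W B1 → L1 hit [D]
10: R B5 → L1 miss wb→B1 [-]
11: R B6 → L2 miss [-]
12: W B4 → L0 hit [D]
13: W B0 → L0 miss wb→B4 [D]
14: W B0 → L0 hit [D]
15: W B7 → L3 miss [D]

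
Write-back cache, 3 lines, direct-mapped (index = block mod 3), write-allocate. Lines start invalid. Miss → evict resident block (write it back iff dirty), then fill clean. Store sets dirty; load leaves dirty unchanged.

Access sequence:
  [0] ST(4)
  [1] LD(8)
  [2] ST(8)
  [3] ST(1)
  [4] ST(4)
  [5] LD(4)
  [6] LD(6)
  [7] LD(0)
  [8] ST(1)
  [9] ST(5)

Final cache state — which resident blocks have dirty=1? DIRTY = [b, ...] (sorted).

DIRTY = [1, 5]

0: W B4 -> L1 miss  d=D]
1: R B8 -> L2 miss  d=-]
2: W B8 -> L2 hit  d=D]
3: W B1 -> L1 miss wb->B4  d=D]
4: W B4 -> L1 miss wb->B1  d=D]
5: R B4 -> L1 hit  d=D]
6: R B6 -> L0 miss  d=-]
7: R B0 -> L0 miss  d=-]
8: W B1 -> L1 miss wb->B4  d=D]
9: W B5 -> L2 miss wb->B8  d=D]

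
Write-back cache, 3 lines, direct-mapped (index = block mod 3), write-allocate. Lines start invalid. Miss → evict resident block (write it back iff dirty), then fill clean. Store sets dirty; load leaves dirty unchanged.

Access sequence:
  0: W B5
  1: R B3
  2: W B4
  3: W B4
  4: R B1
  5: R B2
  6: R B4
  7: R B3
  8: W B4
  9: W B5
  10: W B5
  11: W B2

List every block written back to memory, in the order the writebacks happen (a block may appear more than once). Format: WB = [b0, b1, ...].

0: W B5 → L2 miss [D]
1: R B3 → L0 miss [-]
2: W B4 → L1 miss [D]
3: W B4 → L1 hit [D]
4: R B1 → L1 miss wb→B4 [-]
5: R B2 → L2 miss wb→B5 [-]
6: R B4 → L1 miss [-]
7: R B3 → L0 hit [-]
8: W B4 → L1 hit [D]
9: W B5 → L2 miss [D]
10: W B5 → L2 hit [D]
11: W B2 → L2 miss wb→B5 [D]

WB = [4, 5, 5]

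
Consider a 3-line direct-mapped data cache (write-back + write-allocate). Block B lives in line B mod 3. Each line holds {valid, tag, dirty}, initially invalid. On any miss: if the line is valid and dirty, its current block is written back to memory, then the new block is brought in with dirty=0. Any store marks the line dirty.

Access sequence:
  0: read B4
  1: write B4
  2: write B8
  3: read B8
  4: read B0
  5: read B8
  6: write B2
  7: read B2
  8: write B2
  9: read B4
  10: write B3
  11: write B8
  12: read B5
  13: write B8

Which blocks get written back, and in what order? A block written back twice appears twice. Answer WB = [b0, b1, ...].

0: R B4 → L1 miss [-]
1: W B4 → L1 hit [D]
2: W B8 → L2 miss [D]
3: R B8 → L2 hit [D]
4: R B0 → L0 miss [-]
5: R B8 → L2 hit [D]
6: W B2 → L2 miss wb→B8 [D]
7: R B2 → L2 hit [D]
8: W B2 → L2 hit [D]
9: R B4 → L1 hit [D]
10: W B3 → L0 miss [D]
11: W B8 → L2 miss wb→B2 [D]
12: R B5 → L2 miss wb→B8 [-]
13: W B8 → L2 miss [D]

WB = [8, 2, 8]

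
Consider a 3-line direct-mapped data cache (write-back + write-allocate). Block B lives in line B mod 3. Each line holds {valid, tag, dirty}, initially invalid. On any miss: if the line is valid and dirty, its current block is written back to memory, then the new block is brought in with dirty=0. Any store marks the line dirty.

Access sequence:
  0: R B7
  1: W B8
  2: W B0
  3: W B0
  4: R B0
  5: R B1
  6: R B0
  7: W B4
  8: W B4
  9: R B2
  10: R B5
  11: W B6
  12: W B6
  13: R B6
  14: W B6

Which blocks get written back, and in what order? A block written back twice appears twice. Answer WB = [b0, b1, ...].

0: R B7 -> L1 miss  d=-]
1: W B8 -> L2 miss  d=D]
2: W B0 -> L0 miss  d=D]
3: W B0 -> L0 hit  d=D]
4: R B0 -> L0 hit  d=D]
5: R B1 -> L1 miss  d=-]
6: R B0 -> L0 hit  d=D]
7: W B4 -> L1 miss  d=D]
8: W B4 -> L1 hit  d=D]
9: R B2 -> L2 miss wb->B8  d=-]
10: R B5 -> L2 miss  d=-]
11: W B6 -> L0 miss wb->B0  d=D]
12: W B6 -> L0 hit  d=D]
13: R B6 -> L0 hit  d=D]
14: W B6 -> L0 hit  d=D]

WB = [8, 0]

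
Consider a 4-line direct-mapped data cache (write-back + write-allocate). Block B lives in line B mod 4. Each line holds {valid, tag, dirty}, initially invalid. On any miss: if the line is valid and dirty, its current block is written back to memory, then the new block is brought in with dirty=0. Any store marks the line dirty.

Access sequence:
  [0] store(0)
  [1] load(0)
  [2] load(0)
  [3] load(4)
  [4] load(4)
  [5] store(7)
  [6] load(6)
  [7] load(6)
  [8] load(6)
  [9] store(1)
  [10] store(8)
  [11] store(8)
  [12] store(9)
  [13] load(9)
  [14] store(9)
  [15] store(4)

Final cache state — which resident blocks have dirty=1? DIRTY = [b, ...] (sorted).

0: W B0 → L0 miss [D]
1: R B0 → L0 hit [D]
2: R B0 → L0 hit [D]
3: R B4 → L0 miss wb→B0 [-]
4: R B4 → L0 hit [-]
5: W B7 → L3 miss [D]
6: R B6 → L2 miss [-]
7: R B6 → L2 hit [-]
8: R B6 → L2 hit [-]
9: W B1 → L1 miss [D]
10: W B8 → L0 miss [D]
11: W B8 → L0 hit [D]
12: W B9 → L1 miss wb→B1 [D]
13: R B9 → L1 hit [D]
14: W B9 → L1 hit [D]
15: W B4 → L0 miss wb→B8 [D]

DIRTY = [4, 7, 9]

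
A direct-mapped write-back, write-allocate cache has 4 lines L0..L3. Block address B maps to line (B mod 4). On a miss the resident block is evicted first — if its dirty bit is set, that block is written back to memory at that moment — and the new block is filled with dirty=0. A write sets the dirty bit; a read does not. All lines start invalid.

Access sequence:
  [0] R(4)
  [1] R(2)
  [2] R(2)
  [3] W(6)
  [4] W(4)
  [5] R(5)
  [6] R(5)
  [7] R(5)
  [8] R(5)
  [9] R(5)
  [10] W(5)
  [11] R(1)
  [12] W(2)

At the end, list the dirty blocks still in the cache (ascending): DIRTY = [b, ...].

0: R B4 -> L0 miss  d=-]
1: R B2 -> L2 miss  d=-]
2: R B2 -> L2 hit  d=-]
3: W B6 -> L2 miss  d=D]
4: W B4 -> L0 hit  d=D]
5: R B5 -> L1 miss  d=-]
6: R B5 -> L1 hit  d=-]
7: R B5 -> L1 hit  d=-]
8: R B5 -> L1 hit  d=-]
9: R B5 -> L1 hit  d=-]
10: W B5 -> L1 hit  d=D]
11: R B1 -> L1 miss wb->B5  d=-]
12: W B2 -> L2 miss wb->B6  d=D]

DIRTY = [2, 4]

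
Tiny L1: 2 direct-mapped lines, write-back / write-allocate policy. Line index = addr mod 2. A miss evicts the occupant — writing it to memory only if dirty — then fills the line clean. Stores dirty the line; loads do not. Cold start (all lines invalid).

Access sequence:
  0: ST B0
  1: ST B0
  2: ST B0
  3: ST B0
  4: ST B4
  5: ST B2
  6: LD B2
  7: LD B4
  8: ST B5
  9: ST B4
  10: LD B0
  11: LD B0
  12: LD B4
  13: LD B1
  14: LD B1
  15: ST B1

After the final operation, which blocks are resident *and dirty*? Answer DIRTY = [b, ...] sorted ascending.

  0 | W B0 → L0 miss [D]
  1 | W B0 → L0 hit [D]
  2 | W B0 → L0 hit [D]
  3 | W B0 → L0 hit [D]
  4 | W B4 → L0 miss wb→B0 [D]
  5 | W B2 → L0 miss wb→B4 [D]
  6 | R B2 → L0 hit [D]
  7 | R B4 → L0 miss wb→B2 [-]
  8 | W B5 → L1 miss [D]
  9 | W B4 → L0 hit [D]
  10 | R B0 → L0 miss wb→B4 [-]
  11 | R B0 → L0 hit [-]
  12 | R B4 → L0 miss [-]
  13 | R B1 → L1 miss wb→B5 [-]
  14 | R B1 → L1 hit [-]
  15 | W B1 → L1 hit [D]

DIRTY = [1]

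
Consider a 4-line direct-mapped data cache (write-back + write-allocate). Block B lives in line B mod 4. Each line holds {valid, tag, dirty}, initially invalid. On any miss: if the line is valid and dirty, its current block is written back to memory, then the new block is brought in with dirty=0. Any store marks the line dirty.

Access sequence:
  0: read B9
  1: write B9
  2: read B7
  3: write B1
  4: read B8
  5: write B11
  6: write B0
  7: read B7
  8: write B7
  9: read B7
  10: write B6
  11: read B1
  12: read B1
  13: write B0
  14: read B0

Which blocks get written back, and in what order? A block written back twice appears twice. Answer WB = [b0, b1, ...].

WB = [9, 11]

0: R B9 → L1 miss [-]
1: W B9 → L1 hit [D]
2: R B7 → L3 miss [-]
3: W B1 → L1 miss wb→B9 [D]
4: R B8 → L0 miss [-]
5: W B11 → L3 miss [D]
6: W B0 → L0 miss [D]
7: R B7 → L3 miss wb→B11 [-]
8: W B7 → L3 hit [D]
9: R B7 → L3 hit [D]
10: W B6 → L2 miss [D]
11: R B1 → L1 hit [D]
12: R B1 → L1 hit [D]
13: W B0 → L0 hit [D]
14: R B0 → L0 hit [D]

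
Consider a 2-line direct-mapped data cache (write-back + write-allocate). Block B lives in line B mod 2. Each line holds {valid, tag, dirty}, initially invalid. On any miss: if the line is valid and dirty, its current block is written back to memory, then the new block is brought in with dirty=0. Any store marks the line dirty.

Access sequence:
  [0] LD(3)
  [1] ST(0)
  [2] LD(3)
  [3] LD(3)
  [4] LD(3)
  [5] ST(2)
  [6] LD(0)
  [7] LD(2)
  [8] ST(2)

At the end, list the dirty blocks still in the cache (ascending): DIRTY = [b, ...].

0: R B3 -> L1 miss  d=-]
1: W B0 -> L0 miss  d=D]
2: R B3 -> L1 hit  d=-]
3: R B3 -> L1 hit  d=-]
4: R B3 -> L1 hit  d=-]
5: W B2 -> L0 miss wb->B0  d=D]
6: R B0 -> L0 miss wb->B2  d=-]
7: R B2 -> L0 miss  d=-]
8: W B2 -> L0 hit  d=D]

DIRTY = [2]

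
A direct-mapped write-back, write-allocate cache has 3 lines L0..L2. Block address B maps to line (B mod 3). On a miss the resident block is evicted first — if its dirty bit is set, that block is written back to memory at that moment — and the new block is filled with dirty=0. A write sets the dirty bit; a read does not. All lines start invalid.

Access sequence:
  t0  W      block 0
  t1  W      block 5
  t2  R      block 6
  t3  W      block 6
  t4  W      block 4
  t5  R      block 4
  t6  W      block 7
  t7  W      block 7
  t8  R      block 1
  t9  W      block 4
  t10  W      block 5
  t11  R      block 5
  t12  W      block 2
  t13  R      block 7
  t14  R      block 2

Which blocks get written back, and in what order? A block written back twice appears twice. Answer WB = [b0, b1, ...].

WB = [0, 4, 7, 5, 4]

  0 | W B0 → L0 miss [D]
  1 | W B5 → L2 miss [D]
  2 | R B6 → L0 miss wb→B0 [-]
  3 | W B6 → L0 hit [D]
  4 | W B4 → L1 miss [D]
  5 | R B4 → L1 hit [D]
  6 | W B7 → L1 miss wb→B4 [D]
  7 | W B7 → L1 hit [D]
  8 | R B1 → L1 miss wb→B7 [-]
  9 | W B4 → L1 miss [D]
  10 | W B5 → L2 hit [D]
  11 | R B5 → L2 hit [D]
  12 | W B2 → L2 miss wb→B5 [D]
  13 | R B7 → L1 miss wb→B4 [-]
  14 | R B2 → L2 hit [D]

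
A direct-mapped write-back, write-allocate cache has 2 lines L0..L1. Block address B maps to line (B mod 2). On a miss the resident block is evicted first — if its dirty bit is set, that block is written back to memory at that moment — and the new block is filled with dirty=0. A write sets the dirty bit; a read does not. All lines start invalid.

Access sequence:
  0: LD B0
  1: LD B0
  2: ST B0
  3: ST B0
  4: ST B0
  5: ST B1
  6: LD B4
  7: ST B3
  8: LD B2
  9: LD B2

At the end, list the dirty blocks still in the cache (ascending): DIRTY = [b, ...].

DIRTY = [3]

  0 | R B0 → L0 miss [-]
  1 | R B0 → L0 hit [-]
  2 | W B0 → L0 hit [D]
  3 | W B0 → L0 hit [D]
  4 | W B0 → L0 hit [D]
  5 | W B1 → L1 miss [D]
  6 | R B4 → L0 miss wb→B0 [-]
  7 | W B3 → L1 miss wb→B1 [D]
  8 | R B2 → L0 miss [-]
  9 | R B2 → L0 hit [-]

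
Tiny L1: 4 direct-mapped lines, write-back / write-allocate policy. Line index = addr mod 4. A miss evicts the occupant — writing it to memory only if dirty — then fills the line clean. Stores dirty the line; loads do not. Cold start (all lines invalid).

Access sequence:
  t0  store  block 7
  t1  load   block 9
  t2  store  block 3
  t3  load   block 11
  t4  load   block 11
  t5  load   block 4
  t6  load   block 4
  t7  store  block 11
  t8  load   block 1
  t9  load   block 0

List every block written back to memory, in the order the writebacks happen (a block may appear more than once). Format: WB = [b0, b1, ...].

WB = [7, 3]

0: W B7 -> L3 miss  d=D]
1: R B9 -> L1 miss  d=-]
2: W B3 -> L3 miss wb->B7  d=D]
3: R B11 -> L3 miss wb->B3  d=-]
4: R B11 -> L3 hit  d=-]
5: R B4 -> L0 miss  d=-]
6: R B4 -> L0 hit  d=-]
7: W B11 -> L3 hit  d=D]
8: R B1 -> L1 miss  d=-]
9: R B0 -> L0 miss  d=-]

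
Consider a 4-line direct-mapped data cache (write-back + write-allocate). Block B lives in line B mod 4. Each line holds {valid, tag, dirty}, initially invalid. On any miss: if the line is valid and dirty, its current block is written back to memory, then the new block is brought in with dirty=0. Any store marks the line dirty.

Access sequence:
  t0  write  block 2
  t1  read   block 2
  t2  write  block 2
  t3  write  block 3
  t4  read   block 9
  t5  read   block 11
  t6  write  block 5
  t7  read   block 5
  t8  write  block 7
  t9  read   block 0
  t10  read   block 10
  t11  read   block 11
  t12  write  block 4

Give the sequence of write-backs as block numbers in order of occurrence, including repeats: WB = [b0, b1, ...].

WB = [3, 2, 7]

0: W B2 → L2 miss [D]
1: R B2 → L2 hit [D]
2: W B2 → L2 hit [D]
3: W B3 → L3 miss [D]
4: R B9 → L1 miss [-]
5: R B11 → L3 miss wb→B3 [-]
6: W B5 → L1 miss [D]
7: R B5 → L1 hit [D]
8: W B7 → L3 miss [D]
9: R B0 → L0 miss [-]
10: R B10 → L2 miss wb→B2 [-]
11: R B11 → L3 miss wb→B7 [-]
12: W B4 → L0 miss [D]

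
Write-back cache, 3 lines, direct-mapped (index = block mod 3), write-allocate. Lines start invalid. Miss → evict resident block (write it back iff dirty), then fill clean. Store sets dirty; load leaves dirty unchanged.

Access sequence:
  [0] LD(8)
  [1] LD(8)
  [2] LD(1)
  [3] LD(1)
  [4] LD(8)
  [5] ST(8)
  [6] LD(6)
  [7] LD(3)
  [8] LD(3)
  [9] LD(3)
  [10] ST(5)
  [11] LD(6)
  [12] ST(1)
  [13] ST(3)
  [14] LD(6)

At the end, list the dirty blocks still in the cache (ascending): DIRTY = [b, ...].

DIRTY = [1, 5]

0: R B8 → L2 miss [-]
1: R B8 → L2 hit [-]
2: R B1 → L1 miss [-]
3: R B1 → L1 hit [-]
4: R B8 → L2 hit [-]
5: W B8 → L2 hit [D]
6: R B6 → L0 miss [-]
7: R B3 → L0 miss [-]
8: R B3 → L0 hit [-]
9: R B3 → L0 hit [-]
10: W B5 → L2 miss wb→B8 [D]
11: R B6 → L0 miss [-]
12: W B1 → L1 hit [D]
13: W B3 → L0 miss [D]
14: R B6 → L0 miss wb→B3 [-]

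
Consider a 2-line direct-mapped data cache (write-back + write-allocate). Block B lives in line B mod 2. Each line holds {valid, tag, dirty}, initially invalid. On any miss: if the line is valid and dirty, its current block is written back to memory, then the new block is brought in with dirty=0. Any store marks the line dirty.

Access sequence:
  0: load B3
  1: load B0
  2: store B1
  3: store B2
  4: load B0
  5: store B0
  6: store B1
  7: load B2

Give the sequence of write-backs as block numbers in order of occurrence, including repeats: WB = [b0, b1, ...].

  0 | R B3 → L1 miss [-]
  1 | R B0 → L0 miss [-]
  2 | W B1 → L1 miss [D]
  3 | W B2 → L0 miss [D]
  4 | R B0 → L0 miss wb→B2 [-]
  5 | W B0 → L0 hit [D]
  6 | W B1 → L1 hit [D]
  7 | R B2 → L0 miss wb→B0 [-]

WB = [2, 0]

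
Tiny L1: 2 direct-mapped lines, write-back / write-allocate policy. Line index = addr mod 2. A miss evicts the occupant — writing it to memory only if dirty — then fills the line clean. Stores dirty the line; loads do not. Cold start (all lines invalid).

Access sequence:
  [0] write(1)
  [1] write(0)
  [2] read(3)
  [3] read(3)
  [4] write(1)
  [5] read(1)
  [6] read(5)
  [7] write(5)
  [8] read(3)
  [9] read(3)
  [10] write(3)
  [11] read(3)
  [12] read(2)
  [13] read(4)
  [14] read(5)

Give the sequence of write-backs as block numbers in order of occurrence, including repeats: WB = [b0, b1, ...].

0: W B1 -> L1 miss  d=D]
1: W B0 -> L0 miss  d=D]
2: R B3 -> L1 miss wb->B1  d=-]
3: R B3 -> L1 hit  d=-]
4: W B1 -> L1 miss  d=D]
5: R B1 -> L1 hit  d=D]
6: R B5 -> L1 miss wb->B1  d=-]
7: W B5 -> L1 hit  d=D]
8: R B3 -> L1 miss wb->B5  d=-]
9: R B3 -> L1 hit  d=-]
10: W B3 -> L1 hit  d=D]
11: R B3 -> L1 hit  d=D]
12: R B2 -> L0 miss wb->B0  d=-]
13: R B4 -> L0 miss  d=-]
14: R B5 -> L1 miss wb->B3  d=-]

WB = [1, 1, 5, 0, 3]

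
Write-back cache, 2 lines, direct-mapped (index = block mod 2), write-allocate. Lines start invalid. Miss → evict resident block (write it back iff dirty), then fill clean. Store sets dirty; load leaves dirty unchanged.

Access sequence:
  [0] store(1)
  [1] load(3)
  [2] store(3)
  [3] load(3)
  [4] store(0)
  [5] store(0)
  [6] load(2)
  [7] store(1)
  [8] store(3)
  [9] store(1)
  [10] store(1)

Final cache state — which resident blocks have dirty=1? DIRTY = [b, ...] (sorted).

DIRTY = [1]

  0 | W B1 → L1 miss [D]
  1 | R B3 → L1 miss wb→B1 [-]
  2 | W B3 → L1 hit [D]
  3 | R B3 → L1 hit [D]
  4 | W B0 → L0 miss [D]
  5 | W B0 → L0 hit [D]
  6 | R B2 → L0 miss wb→B0 [-]
  7 | W B1 → L1 miss wb→B3 [D]
  8 | W B3 → L1 miss wb→B1 [D]
  9 | W B1 → L1 miss wb→B3 [D]
  10 | W B1 → L1 hit [D]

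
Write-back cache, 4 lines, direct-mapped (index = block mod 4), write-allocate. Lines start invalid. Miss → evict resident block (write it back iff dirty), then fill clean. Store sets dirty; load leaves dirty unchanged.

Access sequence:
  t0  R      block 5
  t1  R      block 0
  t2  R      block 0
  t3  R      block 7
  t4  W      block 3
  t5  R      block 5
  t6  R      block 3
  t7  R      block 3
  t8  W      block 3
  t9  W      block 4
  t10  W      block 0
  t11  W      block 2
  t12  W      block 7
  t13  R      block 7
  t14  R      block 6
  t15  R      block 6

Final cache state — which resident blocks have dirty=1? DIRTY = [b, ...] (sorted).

  0 | R B5 → L1 miss [-]
  1 | R B0 → L0 miss [-]
  2 | R B0 → L0 hit [-]
  3 | R B7 → L3 miss [-]
  4 | W B3 → L3 miss [D]
  5 | R B5 → L1 hit [-]
  6 | R B3 → L3 hit [D]
  7 | R B3 → L3 hit [D]
  8 | W B3 → L3 hit [D]
  9 | W B4 → L0 miss [D]
  10 | W B0 → L0 miss wb→B4 [D]
  11 | W B2 → L2 miss [D]
  12 | W B7 → L3 miss wb→B3 [D]
  13 | R B7 → L3 hit [D]
  14 | R B6 → L2 miss wb→B2 [-]
  15 | R B6 → L2 hit [-]

DIRTY = [0, 7]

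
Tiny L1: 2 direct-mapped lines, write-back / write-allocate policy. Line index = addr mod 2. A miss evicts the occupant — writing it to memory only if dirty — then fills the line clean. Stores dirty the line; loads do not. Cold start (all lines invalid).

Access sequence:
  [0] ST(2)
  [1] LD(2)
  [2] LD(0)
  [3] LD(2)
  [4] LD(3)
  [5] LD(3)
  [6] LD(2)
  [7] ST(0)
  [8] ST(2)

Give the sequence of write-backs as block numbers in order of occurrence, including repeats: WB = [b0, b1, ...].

WB = [2, 0]

0: W B2 -> L0 miss  d=D]
1: R B2 -> L0 hit  d=D]
2: R B0 -> L0 miss wb->B2  d=-]
3: R B2 -> L0 miss  d=-]
4: R B3 -> L1 miss  d=-]
5: R B3 -> L1 hit  d=-]
6: R B2 -> L0 hit  d=-]
7: W B0 -> L0 miss  d=D]
8: W B2 -> L0 miss wb->B0  d=D]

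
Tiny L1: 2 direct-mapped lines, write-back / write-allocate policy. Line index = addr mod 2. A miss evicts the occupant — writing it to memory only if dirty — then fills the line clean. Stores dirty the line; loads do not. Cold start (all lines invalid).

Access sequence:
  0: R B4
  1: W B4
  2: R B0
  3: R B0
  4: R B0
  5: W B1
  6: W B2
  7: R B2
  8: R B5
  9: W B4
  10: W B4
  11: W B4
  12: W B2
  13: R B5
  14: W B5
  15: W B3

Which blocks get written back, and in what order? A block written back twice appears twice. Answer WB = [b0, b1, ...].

WB = [4, 1, 2, 4, 5]

0: R B4 -> L0 miss  d=-]
1: W B4 -> L0 hit  d=D]
2: R B0 -> L0 miss wb->B4  d=-]
3: R B0 -> L0 hit  d=-]
4: R B0 -> L0 hit  d=-]
5: W B1 -> L1 miss  d=D]
6: W B2 -> L0 miss  d=D]
7: R B2 -> L0 hit  d=D]
8: R B5 -> L1 miss wb->B1  d=-]
9: W B4 -> L0 miss wb->B2  d=D]
10: W B4 -> L0 hit  d=D]
11: W B4 -> L0 hit  d=D]
12: W B2 -> L0 miss wb->B4  d=D]
13: R B5 -> L1 hit  d=-]
14: W B5 -> L1 hit  d=D]
15: W B3 -> L1 miss wb->B5  d=D]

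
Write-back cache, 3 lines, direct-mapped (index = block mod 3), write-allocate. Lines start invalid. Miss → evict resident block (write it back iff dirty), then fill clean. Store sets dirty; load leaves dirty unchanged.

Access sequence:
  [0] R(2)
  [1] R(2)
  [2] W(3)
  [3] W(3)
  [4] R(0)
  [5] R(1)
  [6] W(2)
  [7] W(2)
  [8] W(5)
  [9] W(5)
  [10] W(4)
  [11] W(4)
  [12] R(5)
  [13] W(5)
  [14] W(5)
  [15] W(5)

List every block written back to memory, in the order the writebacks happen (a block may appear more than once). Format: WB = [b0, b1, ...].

  0 | R B2 → L2 miss [-]
  1 | R B2 → L2 hit [-]
  2 | W B3 → L0 miss [D]
  3 | W B3 → L0 hit [D]
  4 | R B0 → L0 miss wb→B3 [-]
  5 | R B1 → L1 miss [-]
  6 | W B2 → L2 hit [D]
  7 | W B2 → L2 hit [D]
  8 | W B5 → L2 miss wb→B2 [D]
  9 | W B5 → L2 hit [D]
  10 | W B4 → L1 miss [D]
  11 | W B4 → L1 hit [D]
  12 | R B5 → L2 hit [D]
  13 | W B5 → L2 hit [D]
  14 | W B5 → L2 hit [D]
  15 | W B5 → L2 hit [D]

WB = [3, 2]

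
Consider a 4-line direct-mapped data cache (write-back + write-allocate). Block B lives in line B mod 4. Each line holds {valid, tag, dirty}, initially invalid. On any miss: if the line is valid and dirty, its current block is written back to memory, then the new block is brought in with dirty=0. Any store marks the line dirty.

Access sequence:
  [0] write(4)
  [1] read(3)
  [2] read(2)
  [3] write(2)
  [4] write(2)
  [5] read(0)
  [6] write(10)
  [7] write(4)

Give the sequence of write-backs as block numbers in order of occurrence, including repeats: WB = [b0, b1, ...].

WB = [4, 2]

0: W B4 → L0 miss [D]
1: R B3 → L3 miss [-]
2: R B2 → L2 miss [-]
3: W B2 → L2 hit [D]
4: W B2 → L2 hit [D]
5: R B0 → L0 miss wb→B4 [-]
6: W B10 → L2 miss wb→B2 [D]
7: W B4 → L0 miss [D]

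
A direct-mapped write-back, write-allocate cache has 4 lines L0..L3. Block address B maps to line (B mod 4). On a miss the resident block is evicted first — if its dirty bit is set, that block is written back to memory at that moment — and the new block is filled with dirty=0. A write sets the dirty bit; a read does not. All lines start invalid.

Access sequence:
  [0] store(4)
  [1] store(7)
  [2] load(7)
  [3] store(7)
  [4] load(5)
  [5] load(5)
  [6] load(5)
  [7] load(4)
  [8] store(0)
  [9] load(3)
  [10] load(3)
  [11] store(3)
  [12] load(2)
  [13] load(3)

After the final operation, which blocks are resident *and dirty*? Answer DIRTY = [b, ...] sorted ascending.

DIRTY = [0, 3]

0: W B4 → L0 miss [D]
1: W B7 → L3 miss [D]
2: R B7 → L3 hit [D]
3: W B7 → L3 hit [D]
4: R B5 → L1 miss [-]
5: R B5 → L1 hit [-]
6: R B5 → L1 hit [-]
7: R B4 → L0 hit [D]
8: W B0 → L0 miss wb→B4 [D]
9: R B3 → L3 miss wb→B7 [-]
10: R B3 → L3 hit [-]
11: W B3 → L3 hit [D]
12: R B2 → L2 miss [-]
13: R B3 → L3 hit [D]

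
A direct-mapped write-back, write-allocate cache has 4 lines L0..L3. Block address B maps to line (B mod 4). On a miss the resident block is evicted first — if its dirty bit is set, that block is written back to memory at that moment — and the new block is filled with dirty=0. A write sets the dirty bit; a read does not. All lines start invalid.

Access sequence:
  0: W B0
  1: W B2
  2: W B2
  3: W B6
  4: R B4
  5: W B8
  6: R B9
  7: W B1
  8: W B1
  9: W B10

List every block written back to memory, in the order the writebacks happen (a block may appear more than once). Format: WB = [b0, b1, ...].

WB = [2, 0, 6]

0: W B0 → L0 miss [D]
1: W B2 → L2 miss [D]
2: W B2 → L2 hit [D]
3: W B6 → L2 miss wb→B2 [D]
4: R B4 → L0 miss wb→B0 [-]
5: W B8 → L0 miss [D]
6: R B9 → L1 miss [-]
7: W B1 → L1 miss [D]
8: W B1 → L1 hit [D]
9: W B10 → L2 miss wb→B6 [D]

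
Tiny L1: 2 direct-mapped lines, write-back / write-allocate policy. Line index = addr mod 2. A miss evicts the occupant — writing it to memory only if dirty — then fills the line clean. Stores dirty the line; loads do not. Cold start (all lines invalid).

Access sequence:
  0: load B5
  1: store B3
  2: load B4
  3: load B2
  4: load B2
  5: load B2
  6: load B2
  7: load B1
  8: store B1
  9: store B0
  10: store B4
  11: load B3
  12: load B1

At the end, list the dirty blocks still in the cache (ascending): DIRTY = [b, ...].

  0 | R B5 → L1 miss [-]
  1 | W B3 → L1 miss [D]
  2 | R B4 → L0 miss [-]
  3 | R B2 → L0 miss [-]
  4 | R B2 → L0 hit [-]
  5 | R B2 → L0 hit [-]
  6 | R B2 → L0 hit [-]
  7 | R B1 → L1 miss wb→B3 [-]
  8 | W B1 → L1 hit [D]
  9 | W B0 → L0 miss [D]
  10 | W B4 → L0 miss wb→B0 [D]
  11 | R B3 → L1 miss wb→B1 [-]
  12 | R B1 → L1 miss [-]

DIRTY = [4]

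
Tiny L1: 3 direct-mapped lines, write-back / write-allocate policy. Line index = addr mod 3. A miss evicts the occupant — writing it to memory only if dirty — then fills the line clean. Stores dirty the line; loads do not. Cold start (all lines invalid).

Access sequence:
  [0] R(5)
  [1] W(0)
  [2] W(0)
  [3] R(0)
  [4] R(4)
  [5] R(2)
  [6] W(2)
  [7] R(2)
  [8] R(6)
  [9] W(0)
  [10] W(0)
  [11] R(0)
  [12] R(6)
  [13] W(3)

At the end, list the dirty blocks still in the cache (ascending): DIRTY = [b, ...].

DIRTY = [2, 3]

0: R B5 -> L2 miss  d=-]
1: W B0 -> L0 miss  d=D]
2: W B0 -> L0 hit  d=D]
3: R B0 -> L0 hit  d=D]
4: R B4 -> L1 miss  d=-]
5: R B2 -> L2 miss  d=-]
6: W B2 -> L2 hit  d=D]
7: R B2 -> L2 hit  d=D]
8: R B6 -> L0 miss wb->B0  d=-]
9: W B0 -> L0 miss  d=D]
10: W B0 -> L0 hit  d=D]
11: R B0 -> L0 hit  d=D]
12: R B6 -> L0 miss wb->B0  d=-]
13: W B3 -> L0 miss  d=D]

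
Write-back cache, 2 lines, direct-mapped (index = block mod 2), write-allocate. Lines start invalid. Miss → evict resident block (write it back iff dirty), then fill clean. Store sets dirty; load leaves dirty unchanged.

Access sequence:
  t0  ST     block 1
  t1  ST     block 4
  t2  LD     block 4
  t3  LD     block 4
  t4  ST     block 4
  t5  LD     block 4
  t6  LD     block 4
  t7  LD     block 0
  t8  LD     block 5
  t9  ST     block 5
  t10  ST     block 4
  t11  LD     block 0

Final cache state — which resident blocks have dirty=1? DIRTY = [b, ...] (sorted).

DIRTY = [5]

0: W B1 → L1 miss [D]
1: W B4 → L0 miss [D]
2: R B4 → L0 hit [D]
3: R B4 → L0 hit [D]
4: W B4 → L0 hit [D]
5: R B4 → L0 hit [D]
6: R B4 → L0 hit [D]
7: R B0 → L0 miss wb→B4 [-]
8: R B5 → L1 miss wb→B1 [-]
9: W B5 → L1 hit [D]
10: W B4 → L0 miss [D]
11: R B0 → L0 miss wb→B4 [-]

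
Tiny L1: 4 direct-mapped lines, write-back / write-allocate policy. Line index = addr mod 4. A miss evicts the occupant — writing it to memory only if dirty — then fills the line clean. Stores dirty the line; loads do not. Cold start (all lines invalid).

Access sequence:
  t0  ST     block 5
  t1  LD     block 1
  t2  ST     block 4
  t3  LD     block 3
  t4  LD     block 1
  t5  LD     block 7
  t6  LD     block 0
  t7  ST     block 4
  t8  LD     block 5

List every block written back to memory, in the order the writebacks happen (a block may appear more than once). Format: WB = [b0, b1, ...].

0: W B5 → L1 miss [D]
1: R B1 → L1 miss wb→B5 [-]
2: W B4 → L0 miss [D]
3: R B3 → L3 miss [-]
4: R B1 → L1 hit [-]
5: R B7 → L3 miss [-]
6: R B0 → L0 miss wb→B4 [-]
7: W B4 → L0 miss [D]
8: R B5 → L1 miss [-]

WB = [5, 4]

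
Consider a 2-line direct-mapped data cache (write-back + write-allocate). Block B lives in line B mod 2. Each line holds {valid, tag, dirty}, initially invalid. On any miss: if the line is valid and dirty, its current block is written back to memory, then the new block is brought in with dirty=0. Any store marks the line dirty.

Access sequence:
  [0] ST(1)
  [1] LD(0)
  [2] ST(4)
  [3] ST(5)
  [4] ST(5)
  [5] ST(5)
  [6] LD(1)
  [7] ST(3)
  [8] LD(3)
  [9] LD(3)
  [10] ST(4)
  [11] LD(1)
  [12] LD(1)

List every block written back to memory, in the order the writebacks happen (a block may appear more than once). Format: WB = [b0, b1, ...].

0: W B1 → L1 miss [D]
1: R B0 → L0 miss [-]
2: W B4 → L0 miss [D]
3: W B5 → L1 miss wb→B1 [D]
4: W B5 → L1 hit [D]
5: W B5 → L1 hit [D]
6: R B1 → L1 miss wb→B5 [-]
7: W B3 → L1 miss [D]
8: R B3 → L1 hit [D]
9: R B3 → L1 hit [D]
10: W B4 → L0 hit [D]
11: R B1 → L1 miss wb→B3 [-]
12: R B1 → L1 hit [-]

WB = [1, 5, 3]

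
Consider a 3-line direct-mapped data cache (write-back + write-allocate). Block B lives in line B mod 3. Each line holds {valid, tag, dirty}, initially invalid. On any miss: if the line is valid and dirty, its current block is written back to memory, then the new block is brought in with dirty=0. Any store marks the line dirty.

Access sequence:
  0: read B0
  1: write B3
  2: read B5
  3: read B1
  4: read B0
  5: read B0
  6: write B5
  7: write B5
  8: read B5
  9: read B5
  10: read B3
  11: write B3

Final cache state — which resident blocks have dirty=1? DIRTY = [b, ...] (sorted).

DIRTY = [3, 5]

  0 | R B0 → L0 miss [-]
  1 | W B3 → L0 miss [D]
  2 | R B5 → L2 miss [-]
  3 | R B1 → L1 miss [-]
  4 | R B0 → L0 miss wb→B3 [-]
  5 | R B0 → L0 hit [-]
  6 | W B5 → L2 hit [D]
  7 | W B5 → L2 hit [D]
  8 | R B5 → L2 hit [D]
  9 | R B5 → L2 hit [D]
  10 | R B3 → L0 miss [-]
  11 | W B3 → L0 hit [D]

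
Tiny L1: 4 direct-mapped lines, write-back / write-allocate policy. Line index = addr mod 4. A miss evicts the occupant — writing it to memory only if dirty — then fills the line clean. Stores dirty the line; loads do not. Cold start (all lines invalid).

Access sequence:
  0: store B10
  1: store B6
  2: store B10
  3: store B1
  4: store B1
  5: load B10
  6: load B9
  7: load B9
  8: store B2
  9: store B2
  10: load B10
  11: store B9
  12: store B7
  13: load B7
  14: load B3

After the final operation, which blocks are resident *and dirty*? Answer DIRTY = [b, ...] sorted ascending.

0: W B10 → L2 miss [D]
1: W B6 → L2 miss wb→B10 [D]
2: W B10 → L2 miss wb→B6 [D]
3: W B1 → L1 miss [D]
4: W B1 → L1 hit [D]
5: R B10 → L2 hit [D]
6: R B9 → L1 miss wb→B1 [-]
7: R B9 → L1 hit [-]
8: W B2 → L2 miss wb→B10 [D]
9: W B2 → L2 hit [D]
10: R B10 → L2 miss wb→B2 [-]
11: W B9 → L1 hit [D]
12: W B7 → L3 miss [D]
13: R B7 → L3 hit [D]
14: R B3 → L3 miss wb→B7 [-]

DIRTY = [9]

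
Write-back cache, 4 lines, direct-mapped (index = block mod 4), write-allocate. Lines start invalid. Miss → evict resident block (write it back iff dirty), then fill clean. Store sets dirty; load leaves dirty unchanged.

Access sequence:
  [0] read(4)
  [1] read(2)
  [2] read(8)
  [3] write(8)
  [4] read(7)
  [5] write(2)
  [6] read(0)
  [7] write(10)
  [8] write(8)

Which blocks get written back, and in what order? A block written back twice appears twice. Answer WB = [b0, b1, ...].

0: R B4 → L0 miss [-]
1: R B2 → L2 miss [-]
2: R B8 → L0 miss [-]
3: W B8 → L0 hit [D]
4: R B7 → L3 miss [-]
5: W B2 → L2 hit [D]
6: R B0 → L0 miss wb→B8 [-]
7: W B10 → L2 miss wb→B2 [D]
8: W B8 → L0 miss [D]

WB = [8, 2]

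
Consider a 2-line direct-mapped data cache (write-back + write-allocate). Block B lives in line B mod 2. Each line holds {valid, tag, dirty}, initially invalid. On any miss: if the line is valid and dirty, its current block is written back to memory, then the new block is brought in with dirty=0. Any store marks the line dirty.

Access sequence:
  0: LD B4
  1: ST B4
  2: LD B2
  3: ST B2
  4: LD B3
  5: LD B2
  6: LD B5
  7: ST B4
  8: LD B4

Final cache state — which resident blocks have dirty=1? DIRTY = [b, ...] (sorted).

DIRTY = [4]

0: R B4 -> L0 miss  d=-]
1: W B4 -> L0 hit  d=D]
2: R B2 -> L0 miss wb->B4  d=-]
3: W B2 -> L0 hit  d=D]
4: R B3 -> L1 miss  d=-]
5: R B2 -> L0 hit  d=D]
6: R B5 -> L1 miss  d=-]
7: W B4 -> L0 miss wb->B2  d=D]
8: R B4 -> L0 hit  d=D]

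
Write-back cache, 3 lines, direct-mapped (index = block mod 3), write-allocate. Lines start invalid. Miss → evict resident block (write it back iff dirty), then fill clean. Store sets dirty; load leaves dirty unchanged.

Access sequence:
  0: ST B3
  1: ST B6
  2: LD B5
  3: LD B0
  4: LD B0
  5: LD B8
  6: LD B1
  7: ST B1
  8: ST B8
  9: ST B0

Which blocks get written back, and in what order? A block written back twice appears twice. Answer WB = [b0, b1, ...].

0: W B3 → L0 miss [D]
1: W B6 → L0 miss wb→B3 [D]
2: R B5 → L2 miss [-]
3: R B0 → L0 miss wb→B6 [-]
4: R B0 → L0 hit [-]
5: R B8 → L2 miss [-]
6: R B1 → L1 miss [-]
7: W B1 → L1 hit [D]
8: W B8 → L2 hit [D]
9: W B0 → L0 hit [D]

WB = [3, 6]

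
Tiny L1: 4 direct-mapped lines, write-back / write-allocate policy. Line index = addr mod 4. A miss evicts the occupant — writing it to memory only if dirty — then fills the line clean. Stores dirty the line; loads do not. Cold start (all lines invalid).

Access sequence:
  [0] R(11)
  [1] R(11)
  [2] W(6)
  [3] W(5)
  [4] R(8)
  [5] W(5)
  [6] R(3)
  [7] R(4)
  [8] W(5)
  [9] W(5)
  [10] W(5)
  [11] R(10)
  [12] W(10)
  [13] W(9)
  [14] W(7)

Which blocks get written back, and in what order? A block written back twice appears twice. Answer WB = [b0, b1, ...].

WB = [6, 5]

  0 | R B11 → L3 miss [-]
  1 | R B11 → L3 hit [-]
  2 | W B6 → L2 miss [D]
  3 | W B5 → L1 miss [D]
  4 | R B8 → L0 miss [-]
  5 | W B5 → L1 hit [D]
  6 | R B3 → L3 miss [-]
  7 | R B4 → L0 miss [-]
  8 | W B5 → L1 hit [D]
  9 | W B5 → L1 hit [D]
  10 | W B5 → L1 hit [D]
  11 | R B10 → L2 miss wb→B6 [-]
  12 | W B10 → L2 hit [D]
  13 | W B9 → L1 miss wb→B5 [D]
  14 | W B7 → L3 miss [D]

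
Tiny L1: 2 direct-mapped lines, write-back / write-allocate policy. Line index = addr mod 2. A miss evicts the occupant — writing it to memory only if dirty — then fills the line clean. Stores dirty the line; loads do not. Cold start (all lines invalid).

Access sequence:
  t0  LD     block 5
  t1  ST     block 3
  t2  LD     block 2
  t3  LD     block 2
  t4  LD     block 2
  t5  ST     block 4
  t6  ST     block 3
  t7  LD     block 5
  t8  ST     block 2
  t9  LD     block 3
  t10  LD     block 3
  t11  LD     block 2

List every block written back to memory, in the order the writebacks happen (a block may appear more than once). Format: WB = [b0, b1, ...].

WB = [3, 4]

  0 | R B5 → L1 miss [-]
  1 | W B3 → L1 miss [D]
  2 | R B2 → L0 miss [-]
  3 | R B2 → L0 hit [-]
  4 | R B2 → L0 hit [-]
  5 | W B4 → L0 miss [D]
  6 | W B3 → L1 hit [D]
  7 | R B5 → L1 miss wb→B3 [-]
  8 | W B2 → L0 miss wb→B4 [D]
  9 | R B3 → L1 miss [-]
  10 | R B3 → L1 hit [-]
  11 | R B2 → L0 hit [D]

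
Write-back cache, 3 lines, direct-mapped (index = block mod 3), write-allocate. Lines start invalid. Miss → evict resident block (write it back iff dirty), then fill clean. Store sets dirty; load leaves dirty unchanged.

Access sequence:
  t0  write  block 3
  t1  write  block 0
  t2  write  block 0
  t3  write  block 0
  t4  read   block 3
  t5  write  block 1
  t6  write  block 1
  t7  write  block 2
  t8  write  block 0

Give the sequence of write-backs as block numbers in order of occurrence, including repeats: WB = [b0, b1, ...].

WB = [3, 0]

0: W B3 -> L0 miss  d=D]
1: W B0 -> L0 miss wb->B3  d=D]
2: W B0 -> L0 hit  d=D]
3: W B0 -> L0 hit  d=D]
4: R B3 -> L0 miss wb->B0  d=-]
5: W B1 -> L1 miss  d=D]
6: W B1 -> L1 hit  d=D]
7: W B2 -> L2 miss  d=D]
8: W B0 -> L0 miss  d=D]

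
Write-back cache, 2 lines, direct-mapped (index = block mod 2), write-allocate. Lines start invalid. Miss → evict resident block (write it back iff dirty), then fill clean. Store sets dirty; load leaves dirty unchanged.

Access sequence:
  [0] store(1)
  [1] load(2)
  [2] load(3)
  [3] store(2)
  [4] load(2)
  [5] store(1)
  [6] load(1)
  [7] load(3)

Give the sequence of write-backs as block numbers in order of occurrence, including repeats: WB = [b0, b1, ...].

WB = [1, 1]

0: W B1 → L1 miss [D]
1: R B2 → L0 miss [-]
2: R B3 → L1 miss wb→B1 [-]
3: W B2 → L0 hit [D]
4: R B2 → L0 hit [D]
5: W B1 → L1 miss [D]
6: R B1 → L1 hit [D]
7: R B3 → L1 miss wb→B1 [-]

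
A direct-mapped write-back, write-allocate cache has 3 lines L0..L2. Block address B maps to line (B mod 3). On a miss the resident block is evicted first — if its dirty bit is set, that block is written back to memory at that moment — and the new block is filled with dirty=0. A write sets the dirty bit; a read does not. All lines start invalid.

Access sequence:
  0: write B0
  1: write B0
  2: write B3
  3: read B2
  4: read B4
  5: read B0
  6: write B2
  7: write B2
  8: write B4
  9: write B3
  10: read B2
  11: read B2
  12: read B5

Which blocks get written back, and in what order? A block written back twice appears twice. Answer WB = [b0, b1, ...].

  0 | W B0 → L0 miss [D]
  1 | W B0 → L0 hit [D]
  2 | W B3 → L0 miss wb→B0 [D]
  3 | R B2 → L2 miss [-]
  4 | R B4 → L1 miss [-]
  5 | R B0 → L0 miss wb→B3 [-]
  6 | W B2 → L2 hit [D]
  7 | W B2 → L2 hit [D]
  8 | W B4 → L1 hit [D]
  9 | W B3 → L0 miss [D]
  10 | R B2 → L2 hit [D]
  11 | R B2 → L2 hit [D]
  12 | R B5 → L2 miss wb→B2 [-]

WB = [0, 3, 2]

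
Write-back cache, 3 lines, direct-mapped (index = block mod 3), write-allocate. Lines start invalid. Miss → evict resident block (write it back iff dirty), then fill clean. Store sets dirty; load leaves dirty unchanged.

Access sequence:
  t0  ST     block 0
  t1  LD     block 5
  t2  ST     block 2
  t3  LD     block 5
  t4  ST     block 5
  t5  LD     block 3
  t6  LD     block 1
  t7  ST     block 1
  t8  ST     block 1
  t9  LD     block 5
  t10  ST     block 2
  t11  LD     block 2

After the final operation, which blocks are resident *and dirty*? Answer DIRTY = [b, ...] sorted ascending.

DIRTY = [1, 2]

0: W B0 -> L0 miss  d=D]
1: R B5 -> L2 miss  d=-]
2: W B2 -> L2 miss  d=D]
3: R B5 -> L2 miss wb->B2  d=-]
4: W B5 -> L2 hit  d=D]
5: R B3 -> L0 miss wb->B0  d=-]
6: R B1 -> L1 miss  d=-]
7: W B1 -> L1 hit  d=D]
8: W B1 -> L1 hit  d=D]
9: R B5 -> L2 hit  d=D]
10: W B2 -> L2 miss wb->B5  d=D]
11: R B2 -> L2 hit  d=D]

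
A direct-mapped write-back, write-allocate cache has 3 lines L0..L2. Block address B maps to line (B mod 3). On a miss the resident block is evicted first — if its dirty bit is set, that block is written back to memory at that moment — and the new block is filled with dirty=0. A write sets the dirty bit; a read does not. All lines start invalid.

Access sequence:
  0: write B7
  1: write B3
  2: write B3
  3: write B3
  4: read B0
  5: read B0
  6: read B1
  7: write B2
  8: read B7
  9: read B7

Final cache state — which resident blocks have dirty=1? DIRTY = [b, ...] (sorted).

DIRTY = [2]

0: W B7 → L1 miss [D]
1: W B3 → L0 miss [D]
2: W B3 → L0 hit [D]
3: W B3 → L0 hit [D]
4: R B0 → L0 miss wb→B3 [-]
5: R B0 → L0 hit [-]
6: R B1 → L1 miss wb→B7 [-]
7: W B2 → L2 miss [D]
8: R B7 → L1 miss [-]
9: R B7 → L1 hit [-]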